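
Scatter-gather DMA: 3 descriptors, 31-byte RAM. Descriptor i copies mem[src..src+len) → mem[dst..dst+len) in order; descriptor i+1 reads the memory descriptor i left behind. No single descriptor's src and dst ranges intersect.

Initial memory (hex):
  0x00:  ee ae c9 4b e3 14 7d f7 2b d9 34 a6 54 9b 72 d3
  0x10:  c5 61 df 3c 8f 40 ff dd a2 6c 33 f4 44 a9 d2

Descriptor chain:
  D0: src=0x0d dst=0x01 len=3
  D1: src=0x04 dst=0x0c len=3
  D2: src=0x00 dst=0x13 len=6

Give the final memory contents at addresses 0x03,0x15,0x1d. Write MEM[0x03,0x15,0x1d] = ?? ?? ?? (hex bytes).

[0] 0x0d->0x01 len=3 : 9b 72 d3
[1] 0x04->0x0c len=3 : e3 14 7d
[2] 0x00->0x13 len=6 : ee 9b 72 d3 e3 14
query mem[0x03]=0xd3, mem[0x15]=0x72, mem[0x1d]=0xa9

MEM[0x03,0x15,0x1d] = d3 72 a9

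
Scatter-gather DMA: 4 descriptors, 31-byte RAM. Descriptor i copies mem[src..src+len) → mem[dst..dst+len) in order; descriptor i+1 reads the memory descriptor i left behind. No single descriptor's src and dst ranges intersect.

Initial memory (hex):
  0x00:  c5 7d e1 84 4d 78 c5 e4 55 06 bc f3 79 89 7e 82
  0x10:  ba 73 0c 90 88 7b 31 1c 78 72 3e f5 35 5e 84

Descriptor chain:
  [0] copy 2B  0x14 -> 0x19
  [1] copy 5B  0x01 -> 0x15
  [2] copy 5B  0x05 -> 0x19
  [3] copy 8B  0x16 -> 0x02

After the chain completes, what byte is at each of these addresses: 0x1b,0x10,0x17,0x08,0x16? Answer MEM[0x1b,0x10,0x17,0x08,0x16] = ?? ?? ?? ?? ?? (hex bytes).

MEM[0x1b,0x10,0x17,0x08,0x16] = e4 ba 84 55 e1

  after D0: wrote 2B at 0x19 = 887b
  after D1: wrote 5B at 0x15 = 7de1844d78
  after D2: wrote 5B at 0x19 = 78c5e45506
  after D3: wrote 8B at 0x02 = e1844d78c5e45506
query mem[0x1b]=0xe4, mem[0x10]=0xba, mem[0x17]=0x84, mem[0x08]=0x55, mem[0x16]=0xe1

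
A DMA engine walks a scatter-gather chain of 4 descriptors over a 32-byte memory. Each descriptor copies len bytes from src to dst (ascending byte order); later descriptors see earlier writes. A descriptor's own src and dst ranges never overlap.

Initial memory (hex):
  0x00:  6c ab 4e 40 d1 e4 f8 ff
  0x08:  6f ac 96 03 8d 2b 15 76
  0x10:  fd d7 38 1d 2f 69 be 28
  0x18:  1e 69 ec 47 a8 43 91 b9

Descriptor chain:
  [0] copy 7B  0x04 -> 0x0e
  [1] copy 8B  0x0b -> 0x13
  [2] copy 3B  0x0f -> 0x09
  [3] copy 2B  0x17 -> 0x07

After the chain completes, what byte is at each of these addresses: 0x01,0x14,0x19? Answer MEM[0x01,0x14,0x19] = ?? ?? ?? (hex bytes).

MEM[0x01,0x14,0x19] = ab 8d ff

[0] 0x04->0x0e len=7 : d1 e4 f8 ff 6f ac 96
[1] 0x0b->0x13 len=8 : 03 8d 2b d1 e4 f8 ff 6f
[2] 0x0f->0x09 len=3 : e4 f8 ff
[3] 0x17->0x07 len=2 : e4 f8
query mem[0x01]=0xab, mem[0x14]=0x8d, mem[0x19]=0xff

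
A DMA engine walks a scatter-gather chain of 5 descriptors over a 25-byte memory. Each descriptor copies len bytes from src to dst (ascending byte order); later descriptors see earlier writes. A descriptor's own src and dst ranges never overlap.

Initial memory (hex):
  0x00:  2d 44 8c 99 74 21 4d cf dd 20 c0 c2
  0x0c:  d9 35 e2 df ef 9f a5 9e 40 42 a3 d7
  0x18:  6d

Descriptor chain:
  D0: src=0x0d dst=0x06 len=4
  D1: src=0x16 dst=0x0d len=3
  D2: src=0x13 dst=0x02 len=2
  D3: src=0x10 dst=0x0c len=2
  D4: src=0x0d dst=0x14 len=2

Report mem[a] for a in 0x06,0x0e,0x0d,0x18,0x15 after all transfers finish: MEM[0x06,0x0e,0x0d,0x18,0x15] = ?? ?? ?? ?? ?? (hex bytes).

#0 dst[0x06+4] := {0x35,0xe2,0xdf,0xef}
#1 dst[0x0d+3] := {0xa3,0xd7,0x6d}
#2 dst[0x02+2] := {0x9e,0x40}
#3 dst[0x0c+2] := {0xef,0x9f}
#4 dst[0x14+2] := {0x9f,0xd7}
query mem[0x06]=0x35, mem[0x0e]=0xd7, mem[0x0d]=0x9f, mem[0x18]=0x6d, mem[0x15]=0xd7

MEM[0x06,0x0e,0x0d,0x18,0x15] = 35 d7 9f 6d d7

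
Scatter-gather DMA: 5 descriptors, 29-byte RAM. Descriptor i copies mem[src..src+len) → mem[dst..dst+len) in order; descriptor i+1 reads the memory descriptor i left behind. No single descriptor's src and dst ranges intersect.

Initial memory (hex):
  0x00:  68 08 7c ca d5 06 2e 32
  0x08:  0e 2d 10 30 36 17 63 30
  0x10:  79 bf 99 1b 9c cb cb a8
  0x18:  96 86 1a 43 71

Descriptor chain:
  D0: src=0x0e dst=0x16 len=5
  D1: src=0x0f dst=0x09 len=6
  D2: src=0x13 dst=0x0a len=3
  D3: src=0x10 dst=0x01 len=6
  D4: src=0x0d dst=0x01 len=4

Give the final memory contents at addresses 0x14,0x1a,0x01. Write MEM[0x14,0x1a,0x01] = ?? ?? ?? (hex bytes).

  after D0: wrote 5B at 0x16 = 633079bf99
  after D1: wrote 6B at 0x09 = 3079bf991b9c
  after D2: wrote 3B at 0x0a = 1b9ccb
  after D3: wrote 6B at 0x01 = 79bf991b9ccb
  after D4: wrote 4B at 0x01 = 1b9c3079
query mem[0x14]=0x9c, mem[0x1a]=0x99, mem[0x01]=0x1b

MEM[0x14,0x1a,0x01] = 9c 99 1b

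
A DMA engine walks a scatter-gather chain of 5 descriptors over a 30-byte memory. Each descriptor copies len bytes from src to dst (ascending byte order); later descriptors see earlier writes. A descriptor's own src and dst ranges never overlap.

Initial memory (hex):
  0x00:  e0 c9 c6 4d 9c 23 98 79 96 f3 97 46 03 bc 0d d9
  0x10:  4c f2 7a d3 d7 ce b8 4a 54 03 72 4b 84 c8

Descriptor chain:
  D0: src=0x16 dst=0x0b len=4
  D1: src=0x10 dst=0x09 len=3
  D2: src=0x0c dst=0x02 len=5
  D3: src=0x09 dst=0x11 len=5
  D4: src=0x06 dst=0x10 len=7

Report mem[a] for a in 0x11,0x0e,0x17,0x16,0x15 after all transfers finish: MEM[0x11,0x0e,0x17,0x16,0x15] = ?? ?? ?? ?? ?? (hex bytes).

MEM[0x11,0x0e,0x17,0x16,0x15] = 79 03 4a 4a 7a

D0: mem[0x0b..0x0e] <- [b8 4a 54 03]
D1: mem[0x09..0x0b] <- [4c f2 7a]
D2: mem[0x02..0x06] <- [4a 54 03 d9 4c]
D3: mem[0x11..0x15] <- [4c f2 7a 4a 54]
D4: mem[0x10..0x16] <- [4c 79 96 4c f2 7a 4a]
query mem[0x11]=0x79, mem[0x0e]=0x03, mem[0x17]=0x4a, mem[0x16]=0x4a, mem[0x15]=0x7a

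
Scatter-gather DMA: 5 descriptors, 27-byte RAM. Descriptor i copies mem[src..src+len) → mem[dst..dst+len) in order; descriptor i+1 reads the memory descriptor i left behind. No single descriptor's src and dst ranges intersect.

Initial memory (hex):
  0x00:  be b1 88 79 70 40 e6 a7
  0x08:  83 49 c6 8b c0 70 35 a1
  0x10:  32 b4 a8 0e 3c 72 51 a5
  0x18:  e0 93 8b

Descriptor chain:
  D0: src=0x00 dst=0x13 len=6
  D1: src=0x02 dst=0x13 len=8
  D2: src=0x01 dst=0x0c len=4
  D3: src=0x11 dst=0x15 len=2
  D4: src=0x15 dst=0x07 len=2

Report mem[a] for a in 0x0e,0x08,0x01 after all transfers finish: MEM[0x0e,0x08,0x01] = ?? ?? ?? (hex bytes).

MEM[0x0e,0x08,0x01] = 79 a8 b1

  after D0: wrote 6B at 0x13 = beb188797040
  after D1: wrote 8B at 0x13 = 88797040e6a78349
  after D2: wrote 4B at 0x0c = b1887970
  after D3: wrote 2B at 0x15 = b4a8
  after D4: wrote 2B at 0x07 = b4a8
query mem[0x0e]=0x79, mem[0x08]=0xa8, mem[0x01]=0xb1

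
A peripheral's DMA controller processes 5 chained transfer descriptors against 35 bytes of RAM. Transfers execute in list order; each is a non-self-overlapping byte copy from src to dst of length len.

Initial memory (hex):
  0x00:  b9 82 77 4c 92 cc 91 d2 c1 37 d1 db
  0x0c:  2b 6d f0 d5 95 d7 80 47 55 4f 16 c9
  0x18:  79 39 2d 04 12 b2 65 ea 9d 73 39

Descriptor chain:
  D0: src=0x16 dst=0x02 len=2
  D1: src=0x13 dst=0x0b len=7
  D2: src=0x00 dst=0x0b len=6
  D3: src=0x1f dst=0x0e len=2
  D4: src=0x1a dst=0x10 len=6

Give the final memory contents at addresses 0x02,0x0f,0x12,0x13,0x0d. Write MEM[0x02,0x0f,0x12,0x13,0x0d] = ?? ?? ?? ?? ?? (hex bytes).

[0] 0x16->0x02 len=2 : 16 c9
[1] 0x13->0x0b len=7 : 47 55 4f 16 c9 79 39
[2] 0x00->0x0b len=6 : b9 82 16 c9 92 cc
[3] 0x1f->0x0e len=2 : ea 9d
[4] 0x1a->0x10 len=6 : 2d 04 12 b2 65 ea
query mem[0x02]=0x16, mem[0x0f]=0x9d, mem[0x12]=0x12, mem[0x13]=0xb2, mem[0x0d]=0x16

MEM[0x02,0x0f,0x12,0x13,0x0d] = 16 9d 12 b2 16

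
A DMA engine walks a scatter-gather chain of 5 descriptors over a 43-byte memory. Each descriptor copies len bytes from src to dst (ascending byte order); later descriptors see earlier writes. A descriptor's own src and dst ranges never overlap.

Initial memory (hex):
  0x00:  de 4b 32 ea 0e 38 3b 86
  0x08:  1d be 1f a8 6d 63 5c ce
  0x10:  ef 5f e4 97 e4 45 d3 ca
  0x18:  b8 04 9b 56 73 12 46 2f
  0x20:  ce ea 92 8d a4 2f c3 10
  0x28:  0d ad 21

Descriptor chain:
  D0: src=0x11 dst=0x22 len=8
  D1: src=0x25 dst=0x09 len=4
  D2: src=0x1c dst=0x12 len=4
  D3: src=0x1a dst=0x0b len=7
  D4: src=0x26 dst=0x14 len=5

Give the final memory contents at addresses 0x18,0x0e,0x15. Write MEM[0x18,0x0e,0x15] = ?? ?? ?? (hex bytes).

MEM[0x18,0x0e,0x15] = 21 12 d3

[0] 0x11->0x22 len=8 : 5f e4 97 e4 45 d3 ca b8
[1] 0x25->0x09 len=4 : e4 45 d3 ca
[2] 0x1c->0x12 len=4 : 73 12 46 2f
[3] 0x1a->0x0b len=7 : 9b 56 73 12 46 2f ce
[4] 0x26->0x14 len=5 : 45 d3 ca b8 21
query mem[0x18]=0x21, mem[0x0e]=0x12, mem[0x15]=0xd3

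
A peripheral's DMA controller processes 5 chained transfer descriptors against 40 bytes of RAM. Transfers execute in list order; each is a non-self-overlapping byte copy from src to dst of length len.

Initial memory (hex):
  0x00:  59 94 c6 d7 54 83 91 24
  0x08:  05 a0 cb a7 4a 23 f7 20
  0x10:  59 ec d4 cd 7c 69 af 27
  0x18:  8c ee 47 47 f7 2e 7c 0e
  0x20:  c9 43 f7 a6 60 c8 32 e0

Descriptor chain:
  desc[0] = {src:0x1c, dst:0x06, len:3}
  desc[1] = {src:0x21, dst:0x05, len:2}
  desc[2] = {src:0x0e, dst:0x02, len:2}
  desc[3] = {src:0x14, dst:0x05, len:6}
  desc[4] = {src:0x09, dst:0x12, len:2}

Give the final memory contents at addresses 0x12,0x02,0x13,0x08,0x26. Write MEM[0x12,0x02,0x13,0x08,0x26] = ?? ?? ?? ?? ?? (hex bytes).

MEM[0x12,0x02,0x13,0x08,0x26] = 8c f7 ee 27 32

D0: mem[0x06..0x08] <- [f7 2e 7c]
D1: mem[0x05..0x06] <- [43 f7]
D2: mem[0x02..0x03] <- [f7 20]
D3: mem[0x05..0x0a] <- [7c 69 af 27 8c ee]
D4: mem[0x12..0x13] <- [8c ee]
query mem[0x12]=0x8c, mem[0x02]=0xf7, mem[0x13]=0xee, mem[0x08]=0x27, mem[0x26]=0x32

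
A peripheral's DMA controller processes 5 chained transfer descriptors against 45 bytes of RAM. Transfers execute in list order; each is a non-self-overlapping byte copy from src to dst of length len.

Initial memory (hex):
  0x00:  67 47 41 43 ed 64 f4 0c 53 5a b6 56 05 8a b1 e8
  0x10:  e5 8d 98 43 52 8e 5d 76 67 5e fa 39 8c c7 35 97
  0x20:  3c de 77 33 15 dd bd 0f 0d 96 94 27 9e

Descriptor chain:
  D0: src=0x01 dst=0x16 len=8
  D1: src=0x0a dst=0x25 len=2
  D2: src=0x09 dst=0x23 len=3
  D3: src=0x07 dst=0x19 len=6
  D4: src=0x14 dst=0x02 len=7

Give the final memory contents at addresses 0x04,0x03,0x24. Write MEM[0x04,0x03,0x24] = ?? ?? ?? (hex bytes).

#0 dst[0x16+8] := {0x47,0x41,0x43,0xed,0x64,0xf4,0x0c,0x53}
#1 dst[0x25+2] := {0xb6,0x56}
#2 dst[0x23+3] := {0x5a,0xb6,0x56}
#3 dst[0x19+6] := {0x0c,0x53,0x5a,0xb6,0x56,0x05}
#4 dst[0x02+7] := {0x52,0x8e,0x47,0x41,0x43,0x0c,0x53}
query mem[0x04]=0x47, mem[0x03]=0x8e, mem[0x24]=0xb6

MEM[0x04,0x03,0x24] = 47 8e b6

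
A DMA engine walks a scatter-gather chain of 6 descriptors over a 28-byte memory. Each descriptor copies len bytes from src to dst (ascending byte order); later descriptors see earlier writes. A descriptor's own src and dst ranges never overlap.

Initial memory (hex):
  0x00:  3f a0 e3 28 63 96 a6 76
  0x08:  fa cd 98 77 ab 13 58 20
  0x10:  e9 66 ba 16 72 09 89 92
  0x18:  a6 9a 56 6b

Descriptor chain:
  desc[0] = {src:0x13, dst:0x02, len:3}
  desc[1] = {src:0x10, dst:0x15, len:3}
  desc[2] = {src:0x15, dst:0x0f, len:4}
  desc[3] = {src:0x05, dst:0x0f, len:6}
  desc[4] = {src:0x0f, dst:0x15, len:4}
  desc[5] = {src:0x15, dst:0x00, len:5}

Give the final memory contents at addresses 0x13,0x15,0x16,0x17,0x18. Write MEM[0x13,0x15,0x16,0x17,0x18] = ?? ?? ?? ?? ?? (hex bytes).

MEM[0x13,0x15,0x16,0x17,0x18] = cd 96 a6 76 fa

  after D0: wrote 3B at 0x02 = 167209
  after D1: wrote 3B at 0x15 = e966ba
  after D2: wrote 4B at 0x0f = e966baa6
  after D3: wrote 6B at 0x0f = 96a676facd98
  after D4: wrote 4B at 0x15 = 96a676fa
  after D5: wrote 5B at 0x00 = 96a676fa9a
query mem[0x13]=0xcd, mem[0x15]=0x96, mem[0x16]=0xa6, mem[0x17]=0x76, mem[0x18]=0xfa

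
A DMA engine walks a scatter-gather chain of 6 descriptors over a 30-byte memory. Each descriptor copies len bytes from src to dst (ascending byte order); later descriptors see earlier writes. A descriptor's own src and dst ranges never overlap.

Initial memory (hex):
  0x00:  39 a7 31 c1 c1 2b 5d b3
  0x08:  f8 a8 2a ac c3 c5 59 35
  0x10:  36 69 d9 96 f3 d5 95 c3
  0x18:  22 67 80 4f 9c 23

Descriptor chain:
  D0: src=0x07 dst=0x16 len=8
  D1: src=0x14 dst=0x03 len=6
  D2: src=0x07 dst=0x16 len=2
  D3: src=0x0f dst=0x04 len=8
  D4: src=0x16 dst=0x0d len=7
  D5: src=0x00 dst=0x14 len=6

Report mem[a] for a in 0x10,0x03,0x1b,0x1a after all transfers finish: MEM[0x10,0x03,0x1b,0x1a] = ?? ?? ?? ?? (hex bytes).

[0] 0x07->0x16 len=8 : b3 f8 a8 2a ac c3 c5 59
[1] 0x14->0x03 len=6 : f3 d5 b3 f8 a8 2a
[2] 0x07->0x16 len=2 : a8 2a
[3] 0x0f->0x04 len=8 : 35 36 69 d9 96 f3 d5 a8
[4] 0x16->0x0d len=7 : a8 2a a8 2a ac c3 c5
[5] 0x00->0x14 len=6 : 39 a7 31 f3 35 36
query mem[0x10]=0x2a, mem[0x03]=0xf3, mem[0x1b]=0xc3, mem[0x1a]=0xac

MEM[0x10,0x03,0x1b,0x1a] = 2a f3 c3 ac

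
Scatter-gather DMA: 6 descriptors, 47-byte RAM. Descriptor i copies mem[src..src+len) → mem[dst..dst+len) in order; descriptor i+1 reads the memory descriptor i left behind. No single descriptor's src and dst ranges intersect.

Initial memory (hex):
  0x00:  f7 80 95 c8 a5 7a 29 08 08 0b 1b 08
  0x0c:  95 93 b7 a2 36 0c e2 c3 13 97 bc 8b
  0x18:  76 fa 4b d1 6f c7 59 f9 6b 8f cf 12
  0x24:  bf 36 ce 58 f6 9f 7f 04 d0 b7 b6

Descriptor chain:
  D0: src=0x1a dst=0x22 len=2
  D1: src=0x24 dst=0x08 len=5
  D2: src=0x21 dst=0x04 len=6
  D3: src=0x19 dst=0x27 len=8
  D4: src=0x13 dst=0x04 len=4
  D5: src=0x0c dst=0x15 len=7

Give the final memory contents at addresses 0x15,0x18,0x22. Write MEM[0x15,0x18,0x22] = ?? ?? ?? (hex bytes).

[0] 0x1a->0x22 len=2 : 4b d1
[1] 0x24->0x08 len=5 : bf 36 ce 58 f6
[2] 0x21->0x04 len=6 : 8f 4b d1 bf 36 ce
[3] 0x19->0x27 len=8 : fa 4b d1 6f c7 59 f9 6b
[4] 0x13->0x04 len=4 : c3 13 97 bc
[5] 0x0c->0x15 len=7 : f6 93 b7 a2 36 0c e2
query mem[0x15]=0xf6, mem[0x18]=0xa2, mem[0x22]=0x4b

MEM[0x15,0x18,0x22] = f6 a2 4b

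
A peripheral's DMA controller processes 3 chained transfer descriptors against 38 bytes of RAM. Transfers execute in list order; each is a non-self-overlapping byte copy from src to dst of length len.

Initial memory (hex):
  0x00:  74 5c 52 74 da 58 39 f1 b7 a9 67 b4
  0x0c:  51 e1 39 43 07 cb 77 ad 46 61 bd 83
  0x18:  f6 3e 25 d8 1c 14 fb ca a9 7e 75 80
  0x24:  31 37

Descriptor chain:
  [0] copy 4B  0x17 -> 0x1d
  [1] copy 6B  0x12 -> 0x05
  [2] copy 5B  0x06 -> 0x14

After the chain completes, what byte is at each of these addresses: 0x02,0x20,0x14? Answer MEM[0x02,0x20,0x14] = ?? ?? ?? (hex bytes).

D0: mem[0x1d..0x20] <- [83 f6 3e 25]
D1: mem[0x05..0x0a] <- [77 ad 46 61 bd 83]
D2: mem[0x14..0x18] <- [ad 46 61 bd 83]
query mem[0x02]=0x52, mem[0x20]=0x25, mem[0x14]=0xad

MEM[0x02,0x20,0x14] = 52 25 ad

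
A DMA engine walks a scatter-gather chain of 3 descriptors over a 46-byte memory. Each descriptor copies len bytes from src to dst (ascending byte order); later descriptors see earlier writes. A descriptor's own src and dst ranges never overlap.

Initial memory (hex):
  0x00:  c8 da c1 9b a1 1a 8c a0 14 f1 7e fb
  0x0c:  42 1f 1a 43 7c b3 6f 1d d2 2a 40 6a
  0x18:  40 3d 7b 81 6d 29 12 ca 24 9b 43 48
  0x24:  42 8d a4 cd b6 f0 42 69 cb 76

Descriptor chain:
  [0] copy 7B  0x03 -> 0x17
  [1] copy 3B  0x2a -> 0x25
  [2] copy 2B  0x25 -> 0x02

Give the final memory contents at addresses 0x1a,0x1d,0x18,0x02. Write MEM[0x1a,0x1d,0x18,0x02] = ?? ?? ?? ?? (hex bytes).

[0] 0x03->0x17 len=7 : 9b a1 1a 8c a0 14 f1
[1] 0x2a->0x25 len=3 : 42 69 cb
[2] 0x25->0x02 len=2 : 42 69
query mem[0x1a]=0x8c, mem[0x1d]=0xf1, mem[0x18]=0xa1, mem[0x02]=0x42

MEM[0x1a,0x1d,0x18,0x02] = 8c f1 a1 42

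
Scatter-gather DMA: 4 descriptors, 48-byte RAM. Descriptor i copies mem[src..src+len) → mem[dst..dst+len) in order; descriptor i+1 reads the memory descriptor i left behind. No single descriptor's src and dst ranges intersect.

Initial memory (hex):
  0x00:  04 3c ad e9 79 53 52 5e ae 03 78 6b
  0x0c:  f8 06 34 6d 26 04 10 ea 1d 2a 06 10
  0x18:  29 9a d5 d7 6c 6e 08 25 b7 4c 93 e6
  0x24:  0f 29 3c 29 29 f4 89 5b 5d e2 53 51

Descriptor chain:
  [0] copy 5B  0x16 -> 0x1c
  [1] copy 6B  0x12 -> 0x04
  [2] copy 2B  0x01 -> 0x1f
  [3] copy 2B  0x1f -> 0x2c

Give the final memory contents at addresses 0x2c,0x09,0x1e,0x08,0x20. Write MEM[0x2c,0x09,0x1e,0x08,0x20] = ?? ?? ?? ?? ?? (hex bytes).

MEM[0x2c,0x09,0x1e,0x08,0x20] = 3c 10 29 06 ad

  after D0: wrote 5B at 0x1c = 0610299ad5
  after D1: wrote 6B at 0x04 = 10ea1d2a0610
  after D2: wrote 2B at 0x1f = 3cad
  after D3: wrote 2B at 0x2c = 3cad
query mem[0x2c]=0x3c, mem[0x09]=0x10, mem[0x1e]=0x29, mem[0x08]=0x06, mem[0x20]=0xad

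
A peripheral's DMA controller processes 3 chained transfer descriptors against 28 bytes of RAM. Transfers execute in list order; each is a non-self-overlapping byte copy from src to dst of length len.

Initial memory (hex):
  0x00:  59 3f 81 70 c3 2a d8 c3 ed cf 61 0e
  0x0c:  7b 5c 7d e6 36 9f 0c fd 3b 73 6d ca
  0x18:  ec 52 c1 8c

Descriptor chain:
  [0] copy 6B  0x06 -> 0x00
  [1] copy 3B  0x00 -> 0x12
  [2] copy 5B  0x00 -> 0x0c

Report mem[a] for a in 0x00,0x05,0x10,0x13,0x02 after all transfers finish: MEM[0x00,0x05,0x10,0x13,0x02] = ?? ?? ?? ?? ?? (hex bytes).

MEM[0x00,0x05,0x10,0x13,0x02] = d8 0e 61 c3 ed

  after D0: wrote 6B at 0x00 = d8c3edcf610e
  after D1: wrote 3B at 0x12 = d8c3ed
  after D2: wrote 5B at 0x0c = d8c3edcf61
query mem[0x00]=0xd8, mem[0x05]=0x0e, mem[0x10]=0x61, mem[0x13]=0xc3, mem[0x02]=0xed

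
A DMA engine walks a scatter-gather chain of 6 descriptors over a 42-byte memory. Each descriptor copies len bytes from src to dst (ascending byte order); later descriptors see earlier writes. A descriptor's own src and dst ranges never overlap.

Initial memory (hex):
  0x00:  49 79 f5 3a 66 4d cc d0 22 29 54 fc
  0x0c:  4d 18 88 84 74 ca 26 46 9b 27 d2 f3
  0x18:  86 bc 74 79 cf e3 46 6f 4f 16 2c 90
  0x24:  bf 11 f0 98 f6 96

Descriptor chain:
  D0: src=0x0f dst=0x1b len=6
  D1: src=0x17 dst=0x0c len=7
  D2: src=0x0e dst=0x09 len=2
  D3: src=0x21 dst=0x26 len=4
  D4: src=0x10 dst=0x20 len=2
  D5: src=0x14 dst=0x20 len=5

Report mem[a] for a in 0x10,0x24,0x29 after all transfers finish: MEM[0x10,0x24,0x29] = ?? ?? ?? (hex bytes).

MEM[0x10,0x24,0x29] = 84 86 bf

#0 dst[0x1b+6] := {0x84,0x74,0xca,0x26,0x46,0x9b}
#1 dst[0x0c+7] := {0xf3,0x86,0xbc,0x74,0x84,0x74,0xca}
#2 dst[0x09+2] := {0xbc,0x74}
#3 dst[0x26+4] := {0x16,0x2c,0x90,0xbf}
#4 dst[0x20+2] := {0x84,0x74}
#5 dst[0x20+5] := {0x9b,0x27,0xd2,0xf3,0x86}
query mem[0x10]=0x84, mem[0x24]=0x86, mem[0x29]=0xbf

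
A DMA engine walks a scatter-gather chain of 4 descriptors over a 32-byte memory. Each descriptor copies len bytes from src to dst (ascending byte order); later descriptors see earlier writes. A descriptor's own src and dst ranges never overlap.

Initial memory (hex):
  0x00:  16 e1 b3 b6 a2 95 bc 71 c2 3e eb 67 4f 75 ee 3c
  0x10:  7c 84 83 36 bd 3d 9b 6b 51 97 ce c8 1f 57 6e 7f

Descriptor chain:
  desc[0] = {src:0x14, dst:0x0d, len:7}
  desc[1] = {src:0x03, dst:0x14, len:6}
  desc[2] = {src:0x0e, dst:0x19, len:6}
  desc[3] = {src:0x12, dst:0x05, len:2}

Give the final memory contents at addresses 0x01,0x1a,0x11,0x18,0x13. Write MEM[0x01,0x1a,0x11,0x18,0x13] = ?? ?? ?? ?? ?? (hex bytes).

MEM[0x01,0x1a,0x11,0x18,0x13] = e1 9b 51 71 ce

[0] 0x14->0x0d len=7 : bd 3d 9b 6b 51 97 ce
[1] 0x03->0x14 len=6 : b6 a2 95 bc 71 c2
[2] 0x0e->0x19 len=6 : 3d 9b 6b 51 97 ce
[3] 0x12->0x05 len=2 : 97 ce
query mem[0x01]=0xe1, mem[0x1a]=0x9b, mem[0x11]=0x51, mem[0x18]=0x71, mem[0x13]=0xce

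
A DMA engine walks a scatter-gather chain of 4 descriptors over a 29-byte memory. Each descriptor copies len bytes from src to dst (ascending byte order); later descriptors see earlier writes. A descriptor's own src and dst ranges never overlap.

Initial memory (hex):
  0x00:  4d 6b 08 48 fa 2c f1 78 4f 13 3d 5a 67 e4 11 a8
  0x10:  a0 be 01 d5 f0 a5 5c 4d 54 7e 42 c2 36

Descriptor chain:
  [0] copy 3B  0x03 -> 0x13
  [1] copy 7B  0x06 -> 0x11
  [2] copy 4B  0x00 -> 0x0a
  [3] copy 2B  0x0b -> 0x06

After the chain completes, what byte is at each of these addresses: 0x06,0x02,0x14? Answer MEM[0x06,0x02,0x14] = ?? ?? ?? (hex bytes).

MEM[0x06,0x02,0x14] = 6b 08 13

[0] 0x03->0x13 len=3 : 48 fa 2c
[1] 0x06->0x11 len=7 : f1 78 4f 13 3d 5a 67
[2] 0x00->0x0a len=4 : 4d 6b 08 48
[3] 0x0b->0x06 len=2 : 6b 08
query mem[0x06]=0x6b, mem[0x02]=0x08, mem[0x14]=0x13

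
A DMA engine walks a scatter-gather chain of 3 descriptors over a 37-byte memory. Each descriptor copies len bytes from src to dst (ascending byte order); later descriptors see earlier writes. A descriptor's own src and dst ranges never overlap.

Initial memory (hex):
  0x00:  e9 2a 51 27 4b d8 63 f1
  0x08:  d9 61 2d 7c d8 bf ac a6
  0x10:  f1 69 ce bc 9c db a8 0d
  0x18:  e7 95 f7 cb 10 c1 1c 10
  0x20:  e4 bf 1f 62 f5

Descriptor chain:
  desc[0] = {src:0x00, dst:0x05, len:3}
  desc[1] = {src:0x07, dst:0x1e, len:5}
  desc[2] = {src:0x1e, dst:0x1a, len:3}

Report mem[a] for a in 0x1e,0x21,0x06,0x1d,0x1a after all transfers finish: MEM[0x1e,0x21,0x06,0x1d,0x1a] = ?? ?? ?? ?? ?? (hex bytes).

MEM[0x1e,0x21,0x06,0x1d,0x1a] = 51 2d 2a c1 51

  after D0: wrote 3B at 0x05 = e92a51
  after D1: wrote 5B at 0x1e = 51d9612d7c
  after D2: wrote 3B at 0x1a = 51d961
query mem[0x1e]=0x51, mem[0x21]=0x2d, mem[0x06]=0x2a, mem[0x1d]=0xc1, mem[0x1a]=0x51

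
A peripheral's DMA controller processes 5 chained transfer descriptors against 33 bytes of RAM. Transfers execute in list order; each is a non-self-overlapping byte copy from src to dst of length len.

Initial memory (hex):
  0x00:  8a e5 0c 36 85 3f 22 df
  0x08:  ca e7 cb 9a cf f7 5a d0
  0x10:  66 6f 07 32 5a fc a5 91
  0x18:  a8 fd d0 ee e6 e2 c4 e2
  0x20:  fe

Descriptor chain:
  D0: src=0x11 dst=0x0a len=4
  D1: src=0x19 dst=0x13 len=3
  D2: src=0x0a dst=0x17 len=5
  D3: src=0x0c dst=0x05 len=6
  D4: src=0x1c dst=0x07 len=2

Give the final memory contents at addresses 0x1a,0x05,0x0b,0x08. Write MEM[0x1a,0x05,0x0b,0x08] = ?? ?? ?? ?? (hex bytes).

D0: mem[0x0a..0x0d] <- [6f 07 32 5a]
D1: mem[0x13..0x15] <- [fd d0 ee]
D2: mem[0x17..0x1b] <- [6f 07 32 5a 5a]
D3: mem[0x05..0x0a] <- [32 5a 5a d0 66 6f]
D4: mem[0x07..0x08] <- [e6 e2]
query mem[0x1a]=0x5a, mem[0x05]=0x32, mem[0x0b]=0x07, mem[0x08]=0xe2

MEM[0x1a,0x05,0x0b,0x08] = 5a 32 07 e2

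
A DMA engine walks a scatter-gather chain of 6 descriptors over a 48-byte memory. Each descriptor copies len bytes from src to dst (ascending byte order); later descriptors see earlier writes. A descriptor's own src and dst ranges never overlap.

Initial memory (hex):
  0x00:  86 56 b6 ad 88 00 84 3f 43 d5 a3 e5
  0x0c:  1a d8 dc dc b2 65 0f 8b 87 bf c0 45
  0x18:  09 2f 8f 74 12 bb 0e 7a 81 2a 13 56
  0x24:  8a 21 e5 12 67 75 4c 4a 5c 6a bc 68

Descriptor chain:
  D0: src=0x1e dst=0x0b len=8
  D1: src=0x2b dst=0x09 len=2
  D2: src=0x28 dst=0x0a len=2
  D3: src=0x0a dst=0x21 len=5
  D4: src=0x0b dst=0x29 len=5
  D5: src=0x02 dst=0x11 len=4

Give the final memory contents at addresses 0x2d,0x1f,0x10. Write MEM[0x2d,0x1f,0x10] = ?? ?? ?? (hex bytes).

MEM[0x2d,0x1f,0x10] = 13 7a 56

  after D0: wrote 8B at 0x0b = 0e7a812a13568a21
  after D1: wrote 2B at 0x09 = 4a5c
  after D2: wrote 2B at 0x0a = 6775
  after D3: wrote 5B at 0x21 = 67757a812a
  after D4: wrote 5B at 0x29 = 757a812a13
  after D5: wrote 4B at 0x11 = b6ad8800
query mem[0x2d]=0x13, mem[0x1f]=0x7a, mem[0x10]=0x56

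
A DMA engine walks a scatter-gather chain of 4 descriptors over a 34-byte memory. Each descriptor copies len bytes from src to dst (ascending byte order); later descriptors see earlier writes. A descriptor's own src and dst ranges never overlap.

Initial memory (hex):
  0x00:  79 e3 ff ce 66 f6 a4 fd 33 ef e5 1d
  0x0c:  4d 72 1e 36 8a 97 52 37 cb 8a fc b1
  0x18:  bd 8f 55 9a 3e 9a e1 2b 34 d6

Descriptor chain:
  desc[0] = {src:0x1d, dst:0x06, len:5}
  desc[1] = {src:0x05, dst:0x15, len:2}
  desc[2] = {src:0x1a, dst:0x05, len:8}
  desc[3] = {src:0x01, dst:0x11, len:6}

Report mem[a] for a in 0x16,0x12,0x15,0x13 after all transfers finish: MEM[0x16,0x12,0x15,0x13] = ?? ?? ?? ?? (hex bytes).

MEM[0x16,0x12,0x15,0x13] = 9a ff 55 ce

#0 dst[0x06+5] := {0x9a,0xe1,0x2b,0x34,0xd6}
#1 dst[0x15+2] := {0xf6,0x9a}
#2 dst[0x05+8] := {0x55,0x9a,0x3e,0x9a,0xe1,0x2b,0x34,0xd6}
#3 dst[0x11+6] := {0xe3,0xff,0xce,0x66,0x55,0x9a}
query mem[0x16]=0x9a, mem[0x12]=0xff, mem[0x15]=0x55, mem[0x13]=0xce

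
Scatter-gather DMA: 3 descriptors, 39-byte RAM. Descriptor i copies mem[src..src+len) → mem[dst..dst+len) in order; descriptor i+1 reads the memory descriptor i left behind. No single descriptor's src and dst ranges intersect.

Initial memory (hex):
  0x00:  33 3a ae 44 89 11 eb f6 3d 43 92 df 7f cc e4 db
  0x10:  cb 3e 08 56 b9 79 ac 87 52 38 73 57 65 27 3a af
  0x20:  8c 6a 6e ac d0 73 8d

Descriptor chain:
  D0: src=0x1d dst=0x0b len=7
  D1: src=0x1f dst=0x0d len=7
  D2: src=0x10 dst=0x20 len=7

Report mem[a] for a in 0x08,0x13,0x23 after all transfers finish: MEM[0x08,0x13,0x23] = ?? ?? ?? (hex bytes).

MEM[0x08,0x13,0x23] = 3d 73 73

  after D0: wrote 7B at 0x0b = 273aaf8c6a6eac
  after D1: wrote 7B at 0x0d = af8c6a6eacd073
  after D2: wrote 7B at 0x20 = 6eacd073b979ac
query mem[0x08]=0x3d, mem[0x13]=0x73, mem[0x23]=0x73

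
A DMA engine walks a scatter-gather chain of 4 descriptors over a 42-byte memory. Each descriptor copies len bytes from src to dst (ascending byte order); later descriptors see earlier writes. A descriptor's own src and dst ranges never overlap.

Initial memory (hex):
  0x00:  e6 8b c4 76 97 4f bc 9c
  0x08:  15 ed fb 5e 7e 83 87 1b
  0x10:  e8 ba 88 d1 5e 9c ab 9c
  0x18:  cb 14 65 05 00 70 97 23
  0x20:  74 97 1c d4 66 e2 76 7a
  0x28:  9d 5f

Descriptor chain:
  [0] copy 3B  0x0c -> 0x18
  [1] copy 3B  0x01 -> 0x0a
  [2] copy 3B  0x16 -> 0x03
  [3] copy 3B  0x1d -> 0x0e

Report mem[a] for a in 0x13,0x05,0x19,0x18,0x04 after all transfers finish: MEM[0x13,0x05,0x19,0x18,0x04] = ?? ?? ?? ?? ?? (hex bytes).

MEM[0x13,0x05,0x19,0x18,0x04] = d1 7e 83 7e 9c

[0] 0x0c->0x18 len=3 : 7e 83 87
[1] 0x01->0x0a len=3 : 8b c4 76
[2] 0x16->0x03 len=3 : ab 9c 7e
[3] 0x1d->0x0e len=3 : 70 97 23
query mem[0x13]=0xd1, mem[0x05]=0x7e, mem[0x19]=0x83, mem[0x18]=0x7e, mem[0x04]=0x9c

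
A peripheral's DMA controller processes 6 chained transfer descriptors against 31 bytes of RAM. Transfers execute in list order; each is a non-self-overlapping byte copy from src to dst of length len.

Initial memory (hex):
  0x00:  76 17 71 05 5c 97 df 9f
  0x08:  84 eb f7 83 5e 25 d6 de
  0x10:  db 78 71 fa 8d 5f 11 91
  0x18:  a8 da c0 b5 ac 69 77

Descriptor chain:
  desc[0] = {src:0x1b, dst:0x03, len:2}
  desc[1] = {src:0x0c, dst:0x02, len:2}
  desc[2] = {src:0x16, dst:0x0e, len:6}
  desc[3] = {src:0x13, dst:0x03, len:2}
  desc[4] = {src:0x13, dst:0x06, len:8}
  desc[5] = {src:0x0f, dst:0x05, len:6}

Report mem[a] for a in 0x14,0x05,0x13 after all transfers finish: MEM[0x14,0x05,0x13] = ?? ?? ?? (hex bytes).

#0 dst[0x03+2] := {0xb5,0xac}
#1 dst[0x02+2] := {0x5e,0x25}
#2 dst[0x0e+6] := {0x11,0x91,0xa8,0xda,0xc0,0xb5}
#3 dst[0x03+2] := {0xb5,0x8d}
#4 dst[0x06+8] := {0xb5,0x8d,0x5f,0x11,0x91,0xa8,0xda,0xc0}
#5 dst[0x05+6] := {0x91,0xa8,0xda,0xc0,0xb5,0x8d}
query mem[0x14]=0x8d, mem[0x05]=0x91, mem[0x13]=0xb5

MEM[0x14,0x05,0x13] = 8d 91 b5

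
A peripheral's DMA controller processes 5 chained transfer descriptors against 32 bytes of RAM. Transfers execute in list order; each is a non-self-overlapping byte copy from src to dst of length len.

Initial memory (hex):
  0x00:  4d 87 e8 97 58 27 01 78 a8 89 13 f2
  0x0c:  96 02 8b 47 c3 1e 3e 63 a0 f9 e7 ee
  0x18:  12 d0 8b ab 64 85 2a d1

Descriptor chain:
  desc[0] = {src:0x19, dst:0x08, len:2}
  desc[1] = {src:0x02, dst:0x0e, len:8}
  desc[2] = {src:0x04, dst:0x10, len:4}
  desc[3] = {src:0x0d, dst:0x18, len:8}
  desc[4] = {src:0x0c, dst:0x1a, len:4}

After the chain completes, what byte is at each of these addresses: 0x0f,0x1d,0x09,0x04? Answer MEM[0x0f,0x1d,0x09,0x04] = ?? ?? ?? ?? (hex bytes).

MEM[0x0f,0x1d,0x09,0x04] = 97 97 8b 58

  after D0: wrote 2B at 0x08 = d08b
  after D1: wrote 8B at 0x0e = e89758270178d08b
  after D2: wrote 4B at 0x10 = 58270178
  after D3: wrote 8B at 0x18 = 02e89758270178d0
  after D4: wrote 4B at 0x1a = 9602e897
query mem[0x0f]=0x97, mem[0x1d]=0x97, mem[0x09]=0x8b, mem[0x04]=0x58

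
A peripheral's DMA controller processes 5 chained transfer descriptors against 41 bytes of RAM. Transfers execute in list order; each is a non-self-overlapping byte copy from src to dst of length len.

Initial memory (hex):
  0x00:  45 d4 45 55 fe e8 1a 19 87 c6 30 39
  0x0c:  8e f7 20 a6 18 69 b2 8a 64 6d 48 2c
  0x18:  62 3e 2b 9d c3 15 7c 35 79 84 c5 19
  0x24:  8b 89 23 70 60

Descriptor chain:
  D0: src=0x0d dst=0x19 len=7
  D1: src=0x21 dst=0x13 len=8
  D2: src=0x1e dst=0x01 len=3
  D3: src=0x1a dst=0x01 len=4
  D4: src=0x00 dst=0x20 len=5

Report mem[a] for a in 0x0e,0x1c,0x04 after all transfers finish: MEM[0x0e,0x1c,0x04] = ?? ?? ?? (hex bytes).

  after D0: wrote 7B at 0x19 = f720a61869b28a
  after D1: wrote 8B at 0x13 = 84c5198b89237060
  after D2: wrote 3B at 0x01 = b28a79
  after D3: wrote 4B at 0x01 = 60a61869
  after D4: wrote 5B at 0x20 = 4560a61869
query mem[0x0e]=0x20, mem[0x1c]=0x18, mem[0x04]=0x69

MEM[0x0e,0x1c,0x04] = 20 18 69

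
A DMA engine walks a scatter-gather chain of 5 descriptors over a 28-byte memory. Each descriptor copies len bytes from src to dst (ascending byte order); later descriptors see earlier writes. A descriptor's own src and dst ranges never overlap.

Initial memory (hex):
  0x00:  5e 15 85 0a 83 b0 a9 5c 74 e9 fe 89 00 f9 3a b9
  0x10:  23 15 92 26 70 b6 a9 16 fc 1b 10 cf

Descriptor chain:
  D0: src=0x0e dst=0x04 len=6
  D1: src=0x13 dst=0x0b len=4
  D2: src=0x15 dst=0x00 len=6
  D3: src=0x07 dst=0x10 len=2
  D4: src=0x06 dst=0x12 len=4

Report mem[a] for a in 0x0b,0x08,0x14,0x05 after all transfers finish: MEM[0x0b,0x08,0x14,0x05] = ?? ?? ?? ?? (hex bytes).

D0: mem[0x04..0x09] <- [3a b9 23 15 92 26]
D1: mem[0x0b..0x0e] <- [26 70 b6 a9]
D2: mem[0x00..0x05] <- [b6 a9 16 fc 1b 10]
D3: mem[0x10..0x11] <- [15 92]
D4: mem[0x12..0x15] <- [23 15 92 26]
query mem[0x0b]=0x26, mem[0x08]=0x92, mem[0x14]=0x92, mem[0x05]=0x10

MEM[0x0b,0x08,0x14,0x05] = 26 92 92 10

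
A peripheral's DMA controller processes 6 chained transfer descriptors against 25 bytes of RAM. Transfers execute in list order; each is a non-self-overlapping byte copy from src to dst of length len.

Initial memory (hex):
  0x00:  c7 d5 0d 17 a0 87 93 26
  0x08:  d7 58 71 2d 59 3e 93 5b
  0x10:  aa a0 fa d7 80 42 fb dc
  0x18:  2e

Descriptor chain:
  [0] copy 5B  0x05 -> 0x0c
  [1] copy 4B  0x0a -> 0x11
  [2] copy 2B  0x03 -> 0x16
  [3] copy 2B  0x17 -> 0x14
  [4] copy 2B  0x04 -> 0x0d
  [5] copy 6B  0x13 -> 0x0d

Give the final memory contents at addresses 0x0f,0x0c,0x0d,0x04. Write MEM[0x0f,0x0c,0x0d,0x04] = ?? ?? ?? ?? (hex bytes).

MEM[0x0f,0x0c,0x0d,0x04] = 2e 87 87 a0

#0 dst[0x0c+5] := {0x87,0x93,0x26,0xd7,0x58}
#1 dst[0x11+4] := {0x71,0x2d,0x87,0x93}
#2 dst[0x16+2] := {0x17,0xa0}
#3 dst[0x14+2] := {0xa0,0x2e}
#4 dst[0x0d+2] := {0xa0,0x87}
#5 dst[0x0d+6] := {0x87,0xa0,0x2e,0x17,0xa0,0x2e}
query mem[0x0f]=0x2e, mem[0x0c]=0x87, mem[0x0d]=0x87, mem[0x04]=0xa0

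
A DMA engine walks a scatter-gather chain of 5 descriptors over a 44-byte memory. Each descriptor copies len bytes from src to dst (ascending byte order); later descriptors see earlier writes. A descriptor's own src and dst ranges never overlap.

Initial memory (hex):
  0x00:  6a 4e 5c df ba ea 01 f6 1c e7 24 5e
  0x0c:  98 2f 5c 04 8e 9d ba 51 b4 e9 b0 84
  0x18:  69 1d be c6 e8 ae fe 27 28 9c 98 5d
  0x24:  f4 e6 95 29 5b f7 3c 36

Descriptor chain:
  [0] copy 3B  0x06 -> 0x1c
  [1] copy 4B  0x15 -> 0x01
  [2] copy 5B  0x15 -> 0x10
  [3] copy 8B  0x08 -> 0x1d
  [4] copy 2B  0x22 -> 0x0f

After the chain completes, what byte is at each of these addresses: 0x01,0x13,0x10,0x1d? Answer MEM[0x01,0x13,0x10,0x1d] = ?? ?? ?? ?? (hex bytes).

[0] 0x06->0x1c len=3 : 01 f6 1c
[1] 0x15->0x01 len=4 : e9 b0 84 69
[2] 0x15->0x10 len=5 : e9 b0 84 69 1d
[3] 0x08->0x1d len=8 : 1c e7 24 5e 98 2f 5c 04
[4] 0x22->0x0f len=2 : 2f 5c
query mem[0x01]=0xe9, mem[0x13]=0x69, mem[0x10]=0x5c, mem[0x1d]=0x1c

MEM[0x01,0x13,0x10,0x1d] = e9 69 5c 1c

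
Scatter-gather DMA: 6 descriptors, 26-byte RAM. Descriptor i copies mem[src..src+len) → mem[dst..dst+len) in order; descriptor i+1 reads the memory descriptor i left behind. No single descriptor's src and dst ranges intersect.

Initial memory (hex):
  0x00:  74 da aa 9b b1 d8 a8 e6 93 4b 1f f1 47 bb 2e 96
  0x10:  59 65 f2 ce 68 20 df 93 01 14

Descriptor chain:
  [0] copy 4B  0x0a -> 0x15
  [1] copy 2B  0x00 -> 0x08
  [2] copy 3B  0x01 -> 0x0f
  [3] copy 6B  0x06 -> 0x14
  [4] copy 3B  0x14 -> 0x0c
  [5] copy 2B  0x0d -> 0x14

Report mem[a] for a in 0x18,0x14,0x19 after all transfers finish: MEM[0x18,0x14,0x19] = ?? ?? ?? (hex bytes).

D0: mem[0x15..0x18] <- [1f f1 47 bb]
D1: mem[0x08..0x09] <- [74 da]
D2: mem[0x0f..0x11] <- [da aa 9b]
D3: mem[0x14..0x19] <- [a8 e6 74 da 1f f1]
D4: mem[0x0c..0x0e] <- [a8 e6 74]
D5: mem[0x14..0x15] <- [e6 74]
query mem[0x18]=0x1f, mem[0x14]=0xe6, mem[0x19]=0xf1

MEM[0x18,0x14,0x19] = 1f e6 f1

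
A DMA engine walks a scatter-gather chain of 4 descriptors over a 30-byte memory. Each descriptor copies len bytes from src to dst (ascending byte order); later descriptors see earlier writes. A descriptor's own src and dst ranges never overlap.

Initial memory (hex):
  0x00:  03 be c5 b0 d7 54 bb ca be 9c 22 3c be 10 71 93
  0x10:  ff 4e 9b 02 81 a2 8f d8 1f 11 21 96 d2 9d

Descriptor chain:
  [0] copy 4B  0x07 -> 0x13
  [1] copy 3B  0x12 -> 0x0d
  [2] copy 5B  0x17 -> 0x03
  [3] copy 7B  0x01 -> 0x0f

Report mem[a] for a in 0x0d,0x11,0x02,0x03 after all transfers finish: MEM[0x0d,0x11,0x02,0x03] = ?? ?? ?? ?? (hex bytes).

[0] 0x07->0x13 len=4 : ca be 9c 22
[1] 0x12->0x0d len=3 : 9b ca be
[2] 0x17->0x03 len=5 : d8 1f 11 21 96
[3] 0x01->0x0f len=7 : be c5 d8 1f 11 21 96
query mem[0x0d]=0x9b, mem[0x11]=0xd8, mem[0x02]=0xc5, mem[0x03]=0xd8

MEM[0x0d,0x11,0x02,0x03] = 9b d8 c5 d8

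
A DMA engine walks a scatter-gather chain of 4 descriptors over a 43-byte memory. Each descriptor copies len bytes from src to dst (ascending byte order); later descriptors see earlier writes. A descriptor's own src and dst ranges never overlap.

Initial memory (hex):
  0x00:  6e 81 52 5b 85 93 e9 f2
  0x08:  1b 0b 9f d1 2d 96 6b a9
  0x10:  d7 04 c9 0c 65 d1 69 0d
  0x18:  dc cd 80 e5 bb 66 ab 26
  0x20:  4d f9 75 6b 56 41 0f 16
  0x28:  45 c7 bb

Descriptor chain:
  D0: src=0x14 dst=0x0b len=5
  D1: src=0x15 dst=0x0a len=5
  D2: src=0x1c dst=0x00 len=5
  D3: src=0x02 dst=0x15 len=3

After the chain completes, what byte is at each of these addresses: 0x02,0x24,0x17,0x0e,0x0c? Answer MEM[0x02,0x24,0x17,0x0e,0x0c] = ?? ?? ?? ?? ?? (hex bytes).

#0 dst[0x0b+5] := {0x65,0xd1,0x69,0x0d,0xdc}
#1 dst[0x0a+5] := {0xd1,0x69,0x0d,0xdc,0xcd}
#2 dst[0x00+5] := {0xbb,0x66,0xab,0x26,0x4d}
#3 dst[0x15+3] := {0xab,0x26,0x4d}
query mem[0x02]=0xab, mem[0x24]=0x56, mem[0x17]=0x4d, mem[0x0e]=0xcd, mem[0x0c]=0x0d

MEM[0x02,0x24,0x17,0x0e,0x0c] = ab 56 4d cd 0d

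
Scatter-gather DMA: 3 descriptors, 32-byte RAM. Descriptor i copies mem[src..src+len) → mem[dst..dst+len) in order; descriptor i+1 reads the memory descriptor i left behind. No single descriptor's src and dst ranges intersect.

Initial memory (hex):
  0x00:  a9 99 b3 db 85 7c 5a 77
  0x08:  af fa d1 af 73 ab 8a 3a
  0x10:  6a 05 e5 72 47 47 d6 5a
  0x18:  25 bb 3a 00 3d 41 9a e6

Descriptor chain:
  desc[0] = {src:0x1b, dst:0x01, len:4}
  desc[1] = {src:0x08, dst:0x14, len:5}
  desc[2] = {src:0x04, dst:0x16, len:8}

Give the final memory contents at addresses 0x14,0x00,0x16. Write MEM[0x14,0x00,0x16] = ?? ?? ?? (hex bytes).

D0: mem[0x01..0x04] <- [00 3d 41 9a]
D1: mem[0x14..0x18] <- [af fa d1 af 73]
D2: mem[0x16..0x1d] <- [9a 7c 5a 77 af fa d1 af]
query mem[0x14]=0xaf, mem[0x00]=0xa9, mem[0x16]=0x9a

MEM[0x14,0x00,0x16] = af a9 9a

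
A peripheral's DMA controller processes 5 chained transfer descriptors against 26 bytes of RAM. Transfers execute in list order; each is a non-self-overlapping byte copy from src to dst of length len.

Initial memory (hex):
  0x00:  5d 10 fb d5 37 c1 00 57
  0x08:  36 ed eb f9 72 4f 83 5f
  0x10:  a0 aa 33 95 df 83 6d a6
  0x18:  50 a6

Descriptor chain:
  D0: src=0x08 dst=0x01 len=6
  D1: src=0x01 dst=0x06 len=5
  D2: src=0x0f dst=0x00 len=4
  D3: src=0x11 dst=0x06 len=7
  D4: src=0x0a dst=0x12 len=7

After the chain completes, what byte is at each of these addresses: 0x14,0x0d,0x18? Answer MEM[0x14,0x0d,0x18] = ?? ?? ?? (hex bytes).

MEM[0x14,0x0d,0x18] = a6 4f a0

D0: mem[0x01..0x06] <- [36 ed eb f9 72 4f]
D1: mem[0x06..0x0a] <- [36 ed eb f9 72]
D2: mem[0x00..0x03] <- [5f a0 aa 33]
D3: mem[0x06..0x0c] <- [aa 33 95 df 83 6d a6]
D4: mem[0x12..0x18] <- [83 6d a6 4f 83 5f a0]
query mem[0x14]=0xa6, mem[0x0d]=0x4f, mem[0x18]=0xa0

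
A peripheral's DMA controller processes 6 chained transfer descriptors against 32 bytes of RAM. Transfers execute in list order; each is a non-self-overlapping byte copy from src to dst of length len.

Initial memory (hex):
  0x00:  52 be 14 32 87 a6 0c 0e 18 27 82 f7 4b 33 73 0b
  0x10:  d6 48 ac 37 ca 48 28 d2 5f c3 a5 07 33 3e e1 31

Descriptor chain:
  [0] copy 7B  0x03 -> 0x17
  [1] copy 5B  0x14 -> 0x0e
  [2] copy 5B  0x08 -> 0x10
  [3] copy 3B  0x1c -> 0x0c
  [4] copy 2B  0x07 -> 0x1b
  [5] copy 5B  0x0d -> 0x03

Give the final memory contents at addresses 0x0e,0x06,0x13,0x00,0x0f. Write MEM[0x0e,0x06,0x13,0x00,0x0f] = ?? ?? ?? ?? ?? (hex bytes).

MEM[0x0e,0x06,0x13,0x00,0x0f] = e1 18 f7 52 48

  after D0: wrote 7B at 0x17 = 3287a60c0e1827
  after D1: wrote 5B at 0x0e = ca48283287
  after D2: wrote 5B at 0x10 = 182782f74b
  after D3: wrote 3B at 0x0c = 1827e1
  after D4: wrote 2B at 0x1b = 0e18
  after D5: wrote 5B at 0x03 = 27e1481827
query mem[0x0e]=0xe1, mem[0x06]=0x18, mem[0x13]=0xf7, mem[0x00]=0x52, mem[0x0f]=0x48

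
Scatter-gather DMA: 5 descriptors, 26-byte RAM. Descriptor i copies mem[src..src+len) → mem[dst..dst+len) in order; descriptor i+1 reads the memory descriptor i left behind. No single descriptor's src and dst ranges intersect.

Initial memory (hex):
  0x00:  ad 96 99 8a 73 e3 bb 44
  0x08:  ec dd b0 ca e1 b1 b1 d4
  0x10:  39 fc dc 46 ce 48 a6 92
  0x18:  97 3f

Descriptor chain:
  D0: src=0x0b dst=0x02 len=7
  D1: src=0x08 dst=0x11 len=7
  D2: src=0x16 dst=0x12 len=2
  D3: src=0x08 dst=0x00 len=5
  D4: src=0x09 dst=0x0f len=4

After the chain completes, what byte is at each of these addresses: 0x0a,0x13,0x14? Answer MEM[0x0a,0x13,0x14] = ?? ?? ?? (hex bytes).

  after D0: wrote 7B at 0x02 = cae1b1b1d439fc
  after D1: wrote 7B at 0x11 = fcddb0cae1b1b1
  after D2: wrote 2B at 0x12 = b1b1
  after D3: wrote 5B at 0x00 = fcddb0cae1
  after D4: wrote 4B at 0x0f = ddb0cae1
query mem[0x0a]=0xb0, mem[0x13]=0xb1, mem[0x14]=0xca

MEM[0x0a,0x13,0x14] = b0 b1 ca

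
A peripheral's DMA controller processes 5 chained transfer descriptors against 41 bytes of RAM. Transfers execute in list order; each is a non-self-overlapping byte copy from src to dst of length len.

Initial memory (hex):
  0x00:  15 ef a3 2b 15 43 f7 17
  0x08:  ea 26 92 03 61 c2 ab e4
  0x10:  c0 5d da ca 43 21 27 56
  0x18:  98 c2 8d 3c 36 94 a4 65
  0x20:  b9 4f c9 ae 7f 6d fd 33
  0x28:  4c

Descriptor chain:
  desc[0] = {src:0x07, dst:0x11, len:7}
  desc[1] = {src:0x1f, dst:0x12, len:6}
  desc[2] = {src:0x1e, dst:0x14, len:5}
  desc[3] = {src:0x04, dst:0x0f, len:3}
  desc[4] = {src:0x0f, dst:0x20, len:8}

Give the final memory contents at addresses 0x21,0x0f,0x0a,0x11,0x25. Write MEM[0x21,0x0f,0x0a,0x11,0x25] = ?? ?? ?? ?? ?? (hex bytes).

MEM[0x21,0x0f,0x0a,0x11,0x25] = 43 15 92 f7 a4

  after D0: wrote 7B at 0x11 = 17ea26920361c2
  after D1: wrote 6B at 0x12 = 65b94fc9ae7f
  after D2: wrote 5B at 0x14 = a465b94fc9
  after D3: wrote 3B at 0x0f = 1543f7
  after D4: wrote 8B at 0x20 = 1543f765b9a465b9
query mem[0x21]=0x43, mem[0x0f]=0x15, mem[0x0a]=0x92, mem[0x11]=0xf7, mem[0x25]=0xa4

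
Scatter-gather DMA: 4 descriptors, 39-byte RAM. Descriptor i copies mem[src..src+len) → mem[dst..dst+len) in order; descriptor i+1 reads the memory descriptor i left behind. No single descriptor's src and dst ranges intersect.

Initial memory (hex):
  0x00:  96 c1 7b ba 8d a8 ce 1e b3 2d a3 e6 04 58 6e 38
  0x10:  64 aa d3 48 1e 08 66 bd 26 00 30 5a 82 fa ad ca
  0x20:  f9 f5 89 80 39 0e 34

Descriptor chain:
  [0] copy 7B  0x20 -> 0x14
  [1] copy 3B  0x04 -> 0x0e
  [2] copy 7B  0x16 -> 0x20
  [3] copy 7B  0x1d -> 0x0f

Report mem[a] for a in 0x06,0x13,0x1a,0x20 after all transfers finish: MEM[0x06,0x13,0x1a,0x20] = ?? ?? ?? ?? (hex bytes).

MEM[0x06,0x13,0x1a,0x20] = ce 80 34 89

D0: mem[0x14..0x1a] <- [f9 f5 89 80 39 0e 34]
D1: mem[0x0e..0x10] <- [8d a8 ce]
D2: mem[0x20..0x26] <- [89 80 39 0e 34 5a 82]
D3: mem[0x0f..0x15] <- [fa ad ca 89 80 39 0e]
query mem[0x06]=0xce, mem[0x13]=0x80, mem[0x1a]=0x34, mem[0x20]=0x89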